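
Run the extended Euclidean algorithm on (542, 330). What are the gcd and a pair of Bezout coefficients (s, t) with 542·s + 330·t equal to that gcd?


Euclidean algorithm on (542, 330) — divide until remainder is 0:
  542 = 1 · 330 + 212
  330 = 1 · 212 + 118
  212 = 1 · 118 + 94
  118 = 1 · 94 + 24
  94 = 3 · 24 + 22
  24 = 1 · 22 + 2
  22 = 11 · 2 + 0
gcd(542, 330) = 2.
Track Bezout coefficients alongside the remainders: start with r₀ = 542 = a·1 + b·0 (s = 1, t = 0) and r₁ = 330 = a·0 + b·1 (s = 0, t = 1); each new remainder r_{k+1} = r_{k-1} − q_k·r_k inherits s_{k+1} = s_{k-1} − q_k·s_k, t_{k+1} = t_{k-1} − q_k·t_k, so r_k = a·s_k + b·t_k at every step:
  q = 1: r = 212, s = 1 − 1·0 = 1, t = 0 − 1·1 = -1  (check: 542·1 + 330·(-1) = 212)
  q = 1: r = 118, s = 0 − 1·1 = -1, t = 1 − 1·(-1) = 2  (check: 542·(-1) + 330·2 = 118)
  q = 1: r = 94, s = 1 − 1·(-1) = 2, t = -1 − 1·2 = -3  (check: 542·2 + 330·(-3) = 94)
  q = 1: r = 24, s = -1 − 1·2 = -3, t = 2 − 1·(-3) = 5  (check: 542·(-3) + 330·5 = 24)
  q = 3: r = 22, s = 2 − 3·(-3) = 11, t = -3 − 3·5 = -18  (check: 542·11 + 330·(-18) = 22)
  q = 1: r = 2, s = -3 − 1·11 = -14, t = 5 − 1·(-18) = 23  (check: 542·(-14) + 330·23 = 2)
The row with r = 2 (the gcd) gives the Bezout coefficients s = -14, t = 23.
Result: 542 · (-14) + 330 · (23) = 2.

gcd(542, 330) = 2; s = -14, t = 23 (check: 542·(-14) + 330·23 = 2).


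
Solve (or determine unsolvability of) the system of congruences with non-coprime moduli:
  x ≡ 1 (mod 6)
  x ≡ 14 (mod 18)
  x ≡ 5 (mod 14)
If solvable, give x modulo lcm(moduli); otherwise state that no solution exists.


Moduli 6, 18, 14 are not pairwise coprime, so CRT works modulo lcm(m_i) when all pairwise compatibility conditions hold.
Pairwise compatibility: gcd(m_i, m_j) must divide a_i - a_j for every pair.
Merge one congruence at a time:
  Start: x ≡ 1 (mod 6).
  Combine with x ≡ 14 (mod 18): gcd(6, 18) = 6, and 14 - 1 = 13 is NOT divisible by 6.
    ⇒ system is inconsistent (no integer solution).

No solution (the system is inconsistent).


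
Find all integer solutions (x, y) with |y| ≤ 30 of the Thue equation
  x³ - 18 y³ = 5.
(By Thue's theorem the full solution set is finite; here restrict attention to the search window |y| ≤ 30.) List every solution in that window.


The equation is x³ - 18y³ = 5. For fixed y, x³ = 18·y³ + 5, so a solution requires the RHS to be a perfect cube.
Strategy: iterate y from -30 to 30, compute RHS = 18·y³ + 5, and check whether it is a (positive or negative) perfect cube.
Check small values of y:
  y = 0: RHS = 5 is not a perfect cube.
  y = 1: RHS = 23 is not a perfect cube.
  y = -1: RHS = -13 is not a perfect cube.
  y = 2: RHS = 149 is not a perfect cube.
  y = -2: RHS = -139 is not a perfect cube.
  y = 3: RHS = 491 is not a perfect cube.
  y = -3: RHS = -481 is not a perfect cube.
Continuing the search up to |y| = 30 finds no solutions either.
No (x, y) in the scanned range satisfies the equation.

No integer solutions with |y| ≤ 30.


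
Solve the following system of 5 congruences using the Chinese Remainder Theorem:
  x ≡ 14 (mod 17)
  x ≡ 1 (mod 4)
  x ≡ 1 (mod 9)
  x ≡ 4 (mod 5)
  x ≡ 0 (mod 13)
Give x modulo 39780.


Product of moduli M = 17 · 4 · 9 · 5 · 13 = 39780.
Merge one congruence at a time:
  Start: x ≡ 14 (mod 17).
  Combine with x ≡ 1 (mod 4); new modulus lcm = 68.
    Write x = 14 + 17·t and substitute into x ≡ 1 (mod 4): 17·t ≡ 1 − 14 = -13 (mod 4).
    Reduce coefficients mod 4: 1·t ≡ 3 (mod 4).
    So t ≡ 3 (mod 4).
    Then x = 14 + 17·3 = 65, valid modulo lcm(17, 4) = 68: x ≡ 65 (mod 68).
  Combine with x ≡ 1 (mod 9); new modulus lcm = 612.
    Write x = 65 + 68·t and substitute into x ≡ 1 (mod 9): 68·t ≡ 1 − 65 = -64 (mod 9).
    Reduce coefficients mod 9: 5·t ≡ 8 (mod 9).
    The inverse of 5 mod 9 is 2 (since 5·2 = 10 = 1·9 + 1), so t ≡ 2·8 = 16 ≡ 7 (mod 9).
    Then x = 65 + 68·7 = 541, valid modulo lcm(68, 9) = 612: x ≡ 541 (mod 612).
  Combine with x ≡ 4 (mod 5); new modulus lcm = 3060.
    Write x = 541 + 612·t and substitute into x ≡ 4 (mod 5): 612·t ≡ 4 − 541 = -537 (mod 5).
    Reduce coefficients mod 5: 2·t ≡ 3 (mod 5).
    The inverse of 2 mod 5 is 3 (since 2·3 = 6 = 1·5 + 1), so t ≡ 3·3 = 9 ≡ 4 (mod 5).
    Then x = 541 + 612·4 = 2989, valid modulo lcm(612, 5) = 3060: x ≡ 2989 (mod 3060).
  Combine with x ≡ 0 (mod 13); new modulus lcm = 39780.
    Write x = 2989 + 3060·t and substitute into x ≡ 0 (mod 13): 3060·t ≡ 0 − 2989 = -2989 (mod 13).
    Reduce coefficients mod 13: 5·t ≡ 1 (mod 13).
    The inverse of 5 mod 13 is 8 (since 5·8 = 40 = 3·13 + 1), so t ≡ 8·1 = 8 ≡ 8 (mod 13).
    Then x = 2989 + 3060·8 = 27469, valid modulo lcm(3060, 13) = 39780: x ≡ 27469 (mod 39780).
Verify against each original: 27469 mod 17 = 14, 27469 mod 4 = 1, 27469 mod 9 = 1, 27469 mod 5 = 4, 27469 mod 13 = 0.

x ≡ 27469 (mod 39780).


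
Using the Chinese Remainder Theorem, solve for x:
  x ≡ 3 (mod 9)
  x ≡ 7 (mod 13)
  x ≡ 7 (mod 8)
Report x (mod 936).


Moduli 9, 13, 8 are pairwise coprime; by CRT there is a unique solution modulo M = 9 · 13 · 8 = 936.
Solve pairwise, accumulating the modulus:
  Start with x ≡ 3 (mod 9).
  Combine with x ≡ 7 (mod 13): since gcd(9, 13) = 1, we get a unique residue mod 117.
    Write x = 3 + 9·t and substitute into x ≡ 7 (mod 13): 9·t ≡ 7 − 3 = 4 (mod 13).
    The inverse of 9 mod 13 is 3 (since 9·3 = 27 = 2·13 + 1), so t ≡ 3·4 = 12 ≡ 12 (mod 13).
    Then x = 3 + 9·12 = 111, valid modulo lcm(9, 13) = 117: x ≡ 111 (mod 117).
  Combine with x ≡ 7 (mod 8): since gcd(117, 8) = 1, we get a unique residue mod 936.
    Write x = 111 + 117·t and substitute into x ≡ 7 (mod 8): 117·t ≡ 7 − 111 = -104 (mod 8).
    Reduce coefficients mod 8: 5·t ≡ 0 (mod 8).
    The inverse of 5 mod 8 is 5 (since 5·5 = 25 = 3·8 + 1), so t ≡ 5·0 = 0 ≡ 0 (mod 8).
    Then x = 111 + 117·0 = 111, valid modulo lcm(117, 8) = 936: x ≡ 111 (mod 936).
Verify: 111 mod 9 = 3 ✓, 111 mod 13 = 7 ✓, 111 mod 8 = 7 ✓.

x ≡ 111 (mod 936).


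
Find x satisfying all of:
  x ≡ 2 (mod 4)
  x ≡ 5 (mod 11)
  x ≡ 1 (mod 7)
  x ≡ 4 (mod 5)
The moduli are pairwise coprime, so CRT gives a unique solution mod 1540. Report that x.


Product of moduli M = 4 · 11 · 7 · 5 = 1540.
Merge one congruence at a time:
  Start: x ≡ 2 (mod 4).
  Combine with x ≡ 5 (mod 11); new modulus lcm = 44.
    Write x = 2 + 4·t and substitute into x ≡ 5 (mod 11): 4·t ≡ 5 − 2 = 3 (mod 11).
    The inverse of 4 mod 11 is 3 (since 4·3 = 12 = 1·11 + 1), so t ≡ 3·3 = 9 ≡ 9 (mod 11).
    Then x = 2 + 4·9 = 38, valid modulo lcm(4, 11) = 44: x ≡ 38 (mod 44).
  Combine with x ≡ 1 (mod 7); new modulus lcm = 308.
    Write x = 38 + 44·t and substitute into x ≡ 1 (mod 7): 44·t ≡ 1 − 38 = -37 (mod 7).
    Reduce coefficients mod 7: 2·t ≡ 5 (mod 7).
    The inverse of 2 mod 7 is 4 (since 2·4 = 8 = 1·7 + 1), so t ≡ 4·5 = 20 ≡ 6 (mod 7).
    Then x = 38 + 44·6 = 302, valid modulo lcm(44, 7) = 308: x ≡ 302 (mod 308).
  Combine with x ≡ 4 (mod 5); new modulus lcm = 1540.
    Write x = 302 + 308·t and substitute into x ≡ 4 (mod 5): 308·t ≡ 4 − 302 = -298 (mod 5).
    Reduce coefficients mod 5: 3·t ≡ 2 (mod 5).
    The inverse of 3 mod 5 is 2 (since 3·2 = 6 = 1·5 + 1), so t ≡ 2·2 = 4 ≡ 4 (mod 5).
    Then x = 302 + 308·4 = 1534, valid modulo lcm(308, 5) = 1540: x ≡ 1534 (mod 1540).
Verify against each original: 1534 mod 4 = 2, 1534 mod 11 = 5, 1534 mod 7 = 1, 1534 mod 5 = 4.

x ≡ 1534 (mod 1540).


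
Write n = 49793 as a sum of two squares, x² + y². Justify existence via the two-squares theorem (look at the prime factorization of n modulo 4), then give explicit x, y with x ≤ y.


Step 1: Factor n = 49793 = 17 · 29 · 101.
Step 2: Check the mod-4 condition on each prime factor: 17 ≡ 1 (mod 4), exponent 1; 29 ≡ 1 (mod 4), exponent 1; 101 ≡ 1 (mod 4), exponent 1.
All primes ≡ 3 (mod 4) appear to even exponent (or don't appear), so by the two-squares theorem n IS expressible as a sum of two squares.
Step 3: Build a representation. Here n = 17 · 29 · 101 is a product of primes ≡ 1 (mod 4). Each prime p ≡ 1 (mod 4) is itself a sum of two squares; find a² by testing p − a² for a perfect square:
  17: 17 − 1² = 16 = 4² ⇒ 17 = 1² + 4².
  29: 29 − 1² = 28, 29 − 2² = 25 = 5² ⇒ 29 = 2² + 5².
  101: 101 − 1² = 100 = 10² ⇒ 101 = 1² + 10².
  Combine using the Brahmagupta–Fibonacci identity (a² + b²)(c² + d²) = (ac − bd)² + (ad + bc)² = (ac + bd)² + (ad − bc)²:
  17 · 29 = 493: from (1² + 4²)(2² + 5²), take (1·2 − 4·5, 1·5 + 4·2) = (2 − 20, 5 + 8) = (-18, 13); dropping signs (only squares matter) gives (18, 13); check 18² + 13² = 324 + 169 = 493 ✓.
  493 · 101 = 49793: from (18² + 13²)(1² + 10²), take (18·1 − 13·10, 18·10 + 13·1) = (18 − 130, 180 + 13) = (-112, 193); dropping signs (only squares matter) gives (112, 193); check 112² + 193² = 12544 + 37249 = 49793 ✓.
Step 4: Order so x ≤ y and verify: 112² + 193² = 12544 + 37249 = 49793 = n. ✓

n = 49793 = 112² + 193² (one valid representation with x ≤ y).


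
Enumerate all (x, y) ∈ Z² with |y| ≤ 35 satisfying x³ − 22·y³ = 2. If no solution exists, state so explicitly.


The equation is x³ - 22y³ = 2. For fixed y, x³ = 22·y³ + 2, so a solution requires the RHS to be a perfect cube.
Strategy: iterate y from -35 to 35, compute RHS = 22·y³ + 2, and check whether it is a (positive or negative) perfect cube.
Check small values of y:
  y = 0: RHS = 2 is not a perfect cube.
  y = 1: RHS = 24 is not a perfect cube.
  y = -1: RHS = -20 is not a perfect cube.
  y = 2: RHS = 178 is not a perfect cube.
  y = -2: RHS = -174 is not a perfect cube.
  y = 3: RHS = 596 is not a perfect cube.
  y = -3: RHS = -592 is not a perfect cube.
Continuing the search up to |y| = 35 finds no solutions either.
No (x, y) in the scanned range satisfies the equation.

No integer solutions with |y| ≤ 35.


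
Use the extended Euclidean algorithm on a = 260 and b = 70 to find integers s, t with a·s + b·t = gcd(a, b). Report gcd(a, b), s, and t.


Euclidean algorithm on (260, 70) — divide until remainder is 0:
  260 = 3 · 70 + 50
  70 = 1 · 50 + 20
  50 = 2 · 20 + 10
  20 = 2 · 10 + 0
gcd(260, 70) = 10.
Track Bezout coefficients alongside the remainders: start with r₀ = 260 = a·1 + b·0 (s = 1, t = 0) and r₁ = 70 = a·0 + b·1 (s = 0, t = 1); each new remainder r_{k+1} = r_{k-1} − q_k·r_k inherits s_{k+1} = s_{k-1} − q_k·s_k, t_{k+1} = t_{k-1} − q_k·t_k, so r_k = a·s_k + b·t_k at every step:
  q = 3: r = 50, s = 1 − 3·0 = 1, t = 0 − 3·1 = -3  (check: 260·1 + 70·(-3) = 50)
  q = 1: r = 20, s = 0 − 1·1 = -1, t = 1 − 1·(-3) = 4  (check: 260·(-1) + 70·4 = 20)
  q = 2: r = 10, s = 1 − 2·(-1) = 3, t = -3 − 2·4 = -11  (check: 260·3 + 70·(-11) = 10)
The row with r = 10 (the gcd) gives the Bezout coefficients s = 3, t = -11.
Result: 260 · (3) + 70 · (-11) = 10.

gcd(260, 70) = 10; s = 3, t = -11 (check: 260·3 + 70·(-11) = 10).


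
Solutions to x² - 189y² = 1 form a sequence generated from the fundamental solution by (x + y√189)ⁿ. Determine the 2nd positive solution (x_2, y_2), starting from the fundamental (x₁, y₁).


Step 1: Find the fundamental solution (x₁, y₁) of x² - 189y² = 1.
  Expand √189 as a continued fraction. a₀ = ⌊√189⌋ = 13; iterate m_{k+1} = d_k·a_k − m_k, d_{k+1} = (189 − m_{k+1}²)/d_k, a_{k+1} = ⌊(a₀ + m_{k+1})/d_{k+1}⌋ (starting m₀ = 0, d₀ = 1), with convergents p_k = a_k·p_{k-1} + p_{k-2}, q_k = a_k·q_{k-1} + q_{k-2} (p₋₁ = 1, q₋₁ = 0):
  k = 0: a₀ = 13; p₀/q₀ = 13/1; p₀² − 189·q₀² = 169 − 189 = -20.
  k = 1: m = 13, d = 20, a = ⌊(13 + 13)/20⌋ = 1; p/q = (1·13 + 1)/(1·1 + 0) = 14/1; p² − 189·q² = 196 − 189 = 7.
  k = 2: m = 7, d = 7, a = ⌊(13 + 7)/7⌋ = 2; p/q = (2·14 + 13)/(2·1 + 1) = 41/3; p² − 189·q² = 1681 − 1701 = -20.
  k = 3: m = 7, d = 20, a = ⌊(13 + 7)/20⌋ = 1; p/q = (1·41 + 14)/(1·3 + 1) = 55/4; p² − 189·q² = 3025 − 3024 = 1.
  The first convergent with p² − 189·q² = 1 gives the fundamental solution (x₁, y₁) = (55, 4).
Step 2: Apply the recurrence (x_{n+1}, y_{n+1}) = (x₁x_n + 189y₁y_n, x₁y_n + y₁x_n) repeatedly.
  From (x_1, y_1) = (55, 4): x_2 = 55·55 + 189·4·4 = 6049; y_2 = 55·4 + 4·55 = 440.
Step 3: Verify x_2² - 189·y_2² = 36590401 - 36590400 = 1 (should be 1). ✓

(x_1, y_1) = (55, 4); (x_2, y_2) = (6049, 440).


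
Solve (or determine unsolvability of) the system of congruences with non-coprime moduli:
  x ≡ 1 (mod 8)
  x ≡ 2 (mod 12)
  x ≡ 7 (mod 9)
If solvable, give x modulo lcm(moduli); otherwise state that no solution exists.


Moduli 8, 12, 9 are not pairwise coprime, so CRT works modulo lcm(m_i) when all pairwise compatibility conditions hold.
Pairwise compatibility: gcd(m_i, m_j) must divide a_i - a_j for every pair.
Merge one congruence at a time:
  Start: x ≡ 1 (mod 8).
  Combine with x ≡ 2 (mod 12): gcd(8, 12) = 4, and 2 - 1 = 1 is NOT divisible by 4.
    ⇒ system is inconsistent (no integer solution).

No solution (the system is inconsistent).


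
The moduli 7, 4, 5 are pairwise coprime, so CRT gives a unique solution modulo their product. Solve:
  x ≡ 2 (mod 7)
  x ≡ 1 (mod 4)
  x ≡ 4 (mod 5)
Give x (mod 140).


Moduli 7, 4, 5 are pairwise coprime; by CRT there is a unique solution modulo M = 7 · 4 · 5 = 140.
Solve pairwise, accumulating the modulus:
  Start with x ≡ 2 (mod 7).
  Combine with x ≡ 1 (mod 4): since gcd(7, 4) = 1, we get a unique residue mod 28.
    Write x = 2 + 7·t and substitute into x ≡ 1 (mod 4): 7·t ≡ 1 − 2 = -1 (mod 4).
    Reduce coefficients mod 4: 3·t ≡ 3 (mod 4).
    The inverse of 3 mod 4 is 3 (since 3·3 = 9 = 2·4 + 1), so t ≡ 3·3 = 9 ≡ 1 (mod 4).
    Then x = 2 + 7·1 = 9, valid modulo lcm(7, 4) = 28: x ≡ 9 (mod 28).
  Combine with x ≡ 4 (mod 5): since gcd(28, 5) = 1, we get a unique residue mod 140.
    Write x = 9 + 28·t and substitute into x ≡ 4 (mod 5): 28·t ≡ 4 − 9 = -5 (mod 5).
    Reduce coefficients mod 5: 3·t ≡ 0 (mod 5).
    The inverse of 3 mod 5 is 2 (since 3·2 = 6 = 1·5 + 1), so t ≡ 2·0 = 0 ≡ 0 (mod 5).
    Then x = 9 + 28·0 = 9, valid modulo lcm(28, 5) = 140: x ≡ 9 (mod 140).
Verify: 9 mod 7 = 2 ✓, 9 mod 4 = 1 ✓, 9 mod 5 = 4 ✓.

x ≡ 9 (mod 140).


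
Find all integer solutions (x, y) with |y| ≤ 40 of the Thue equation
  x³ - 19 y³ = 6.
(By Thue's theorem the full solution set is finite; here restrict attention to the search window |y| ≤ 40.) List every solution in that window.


The equation is x³ - 19y³ = 6. For fixed y, x³ = 19·y³ + 6, so a solution requires the RHS to be a perfect cube.
Strategy: iterate y from -40 to 40, compute RHS = 19·y³ + 6, and check whether it is a (positive or negative) perfect cube.
Check small values of y:
  y = 0: RHS = 6 is not a perfect cube.
  y = 1: RHS = 25 is not a perfect cube.
  y = -1: RHS = -13 is not a perfect cube.
  y = 2: RHS = 158 is not a perfect cube.
  y = -2: RHS = -146 is not a perfect cube.
  y = 3: RHS = 519 is not a perfect cube.
  y = -3: RHS = -507 is not a perfect cube.
Continuing the search up to |y| = 40 finds no solutions either.
No (x, y) in the scanned range satisfies the equation.

No integer solutions with |y| ≤ 40.


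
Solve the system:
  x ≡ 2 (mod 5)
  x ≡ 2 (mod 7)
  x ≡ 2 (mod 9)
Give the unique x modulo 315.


Moduli 5, 7, 9 are pairwise coprime; by CRT there is a unique solution modulo M = 5 · 7 · 9 = 315.
Solve pairwise, accumulating the modulus:
  Start with x ≡ 2 (mod 5).
  Combine with x ≡ 2 (mod 7): since gcd(5, 7) = 1, we get a unique residue mod 35.
    Write x = 2 + 5·t and substitute into x ≡ 2 (mod 7): 5·t ≡ 2 − 2 = 0 (mod 7).
    The inverse of 5 mod 7 is 3 (since 5·3 = 15 = 2·7 + 1), so t ≡ 3·0 = 0 ≡ 0 (mod 7).
    Then x = 2 + 5·0 = 2, valid modulo lcm(5, 7) = 35: x ≡ 2 (mod 35).
  Combine with x ≡ 2 (mod 9): since gcd(35, 9) = 1, we get a unique residue mod 315.
    Write x = 2 + 35·t and substitute into x ≡ 2 (mod 9): 35·t ≡ 2 − 2 = 0 (mod 9).
    Reduce coefficients mod 9: 8·t ≡ 0 (mod 9).
    The inverse of 8 mod 9 is 8 (since 8·8 = 64 = 7·9 + 1), so t ≡ 8·0 = 0 ≡ 0 (mod 9).
    Then x = 2 + 35·0 = 2, valid modulo lcm(35, 9) = 315: x ≡ 2 (mod 315).
Verify: 2 mod 5 = 2 ✓, 2 mod 7 = 2 ✓, 2 mod 9 = 2 ✓.

x ≡ 2 (mod 315).


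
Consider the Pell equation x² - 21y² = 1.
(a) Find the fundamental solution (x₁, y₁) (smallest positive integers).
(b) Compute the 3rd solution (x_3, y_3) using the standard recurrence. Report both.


Step 1: Find the fundamental solution (x₁, y₁) of x² - 21y² = 1.
  Expand √21 as a continued fraction. a₀ = ⌊√21⌋ = 4; iterate m_{k+1} = d_k·a_k − m_k, d_{k+1} = (21 − m_{k+1}²)/d_k, a_{k+1} = ⌊(a₀ + m_{k+1})/d_{k+1}⌋ (starting m₀ = 0, d₀ = 1), with convergents p_k = a_k·p_{k-1} + p_{k-2}, q_k = a_k·q_{k-1} + q_{k-2} (p₋₁ = 1, q₋₁ = 0):
  k = 0: a₀ = 4; p₀/q₀ = 4/1; p₀² − 21·q₀² = 16 − 21 = -5.
  k = 1: m = 4, d = 5, a = ⌊(4 + 4)/5⌋ = 1; p/q = (1·4 + 1)/(1·1 + 0) = 5/1; p² − 21·q² = 25 − 21 = 4.
  k = 2: m = 1, d = 4, a = ⌊(4 + 1)/4⌋ = 1; p/q = (1·5 + 4)/(1·1 + 1) = 9/2; p² − 21·q² = 81 − 84 = -3.
  k = 3: m = 3, d = 3, a = ⌊(4 + 3)/3⌋ = 2; p/q = (2·9 + 5)/(2·2 + 1) = 23/5; p² − 21·q² = 529 − 525 = 4.
  k = 4: m = 3, d = 4, a = ⌊(4 + 3)/4⌋ = 1; p/q = (1·23 + 9)/(1·5 + 2) = 32/7; p² − 21·q² = 1024 − 1029 = -5.
  k = 5: m = 1, d = 5, a = ⌊(4 + 1)/5⌋ = 1; p/q = (1·32 + 23)/(1·7 + 5) = 55/12; p² − 21·q² = 3025 − 3024 = 1.
  The first convergent with p² − 21·q² = 1 gives the fundamental solution (x₁, y₁) = (55, 12).
Step 2: Apply the recurrence (x_{n+1}, y_{n+1}) = (x₁x_n + 21y₁y_n, x₁y_n + y₁x_n) repeatedly.
  From (x_1, y_1) = (55, 12): x_2 = 55·55 + 21·12·12 = 6049; y_2 = 55·12 + 12·55 = 1320.
  From (x_2, y_2) = (6049, 1320): x_3 = 55·6049 + 21·12·1320 = 665335; y_3 = 55·1320 + 12·6049 = 145188.
Step 3: Verify x_3² - 21·y_3² = 442670662225 - 442670662224 = 1 (should be 1). ✓

(x_1, y_1) = (55, 12); (x_3, y_3) = (665335, 145188).


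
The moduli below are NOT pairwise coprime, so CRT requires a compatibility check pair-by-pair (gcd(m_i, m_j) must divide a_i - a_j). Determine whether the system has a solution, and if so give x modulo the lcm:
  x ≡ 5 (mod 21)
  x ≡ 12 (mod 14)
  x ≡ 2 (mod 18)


Moduli 21, 14, 18 are not pairwise coprime, so CRT works modulo lcm(m_i) when all pairwise compatibility conditions hold.
Pairwise compatibility: gcd(m_i, m_j) must divide a_i - a_j for every pair.
Merge one congruence at a time:
  Start: x ≡ 5 (mod 21).
  Combine with x ≡ 12 (mod 14): gcd(21, 14) = 7; 12 - 5 = 7, which IS divisible by 7, so compatible.
    Write x = 5 + 21·t and substitute into x ≡ 12 (mod 14): 21·t ≡ 12 − 5 = 7 (mod 14).
    Divide the congruence (and modulus) by g = 7: 3·t ≡ 1 (mod 2).
    Reduce coefficients mod 2: 1·t ≡ 1 (mod 2).
    So t ≡ 1 (mod 2).
    Then x = 5 + 21·1 = 26, valid modulo lcm(21, 14) = 42: x ≡ 26 (mod 42).
  Combine with x ≡ 2 (mod 18): gcd(42, 18) = 6; 2 - 26 = -24, which IS divisible by 6, so compatible.
    Write x = 26 + 42·t and substitute into x ≡ 2 (mod 18): 42·t ≡ 2 − 26 = -24 (mod 18).
    Divide the congruence (and modulus) by g = 6: 7·t ≡ -4 (mod 3).
    Reduce coefficients mod 3: 1·t ≡ 2 (mod 3).
    So t ≡ 2 (mod 3).
    Then x = 26 + 42·2 = 110, valid modulo lcm(42, 18) = 126: x ≡ 110 (mod 126).
Verify: 110 mod 21 = 5, 110 mod 14 = 12, 110 mod 18 = 2.

x ≡ 110 (mod 126).


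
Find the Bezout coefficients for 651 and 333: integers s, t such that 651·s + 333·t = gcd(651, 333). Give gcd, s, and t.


Euclidean algorithm on (651, 333) — divide until remainder is 0:
  651 = 1 · 333 + 318
  333 = 1 · 318 + 15
  318 = 21 · 15 + 3
  15 = 5 · 3 + 0
gcd(651, 333) = 3.
Track Bezout coefficients alongside the remainders: start with r₀ = 651 = a·1 + b·0 (s = 1, t = 0) and r₁ = 333 = a·0 + b·1 (s = 0, t = 1); each new remainder r_{k+1} = r_{k-1} − q_k·r_k inherits s_{k+1} = s_{k-1} − q_k·s_k, t_{k+1} = t_{k-1} − q_k·t_k, so r_k = a·s_k + b·t_k at every step:
  q = 1: r = 318, s = 1 − 1·0 = 1, t = 0 − 1·1 = -1  (check: 651·1 + 333·(-1) = 318)
  q = 1: r = 15, s = 0 − 1·1 = -1, t = 1 − 1·(-1) = 2  (check: 651·(-1) + 333·2 = 15)
  q = 21: r = 3, s = 1 − 21·(-1) = 22, t = -1 − 21·2 = -43  (check: 651·22 + 333·(-43) = 3)
The row with r = 3 (the gcd) gives the Bezout coefficients s = 22, t = -43.
Result: 651 · (22) + 333 · (-43) = 3.

gcd(651, 333) = 3; s = 22, t = -43 (check: 651·22 + 333·(-43) = 3).


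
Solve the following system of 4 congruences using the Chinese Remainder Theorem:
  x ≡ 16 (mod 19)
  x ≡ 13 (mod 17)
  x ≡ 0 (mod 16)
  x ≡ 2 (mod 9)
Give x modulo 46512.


Product of moduli M = 19 · 17 · 16 · 9 = 46512.
Merge one congruence at a time:
  Start: x ≡ 16 (mod 19).
  Combine with x ≡ 13 (mod 17); new modulus lcm = 323.
    Write x = 16 + 19·t and substitute into x ≡ 13 (mod 17): 19·t ≡ 13 − 16 = -3 (mod 17).
    Reduce coefficients mod 17: 2·t ≡ 14 (mod 17).
    The inverse of 2 mod 17 is 9 (since 2·9 = 18 = 1·17 + 1), so t ≡ 9·14 = 126 ≡ 7 (mod 17).
    Then x = 16 + 19·7 = 149, valid modulo lcm(19, 17) = 323: x ≡ 149 (mod 323).
  Combine with x ≡ 0 (mod 16); new modulus lcm = 5168.
    Write x = 149 + 323·t and substitute into x ≡ 0 (mod 16): 323·t ≡ 0 − 149 = -149 (mod 16).
    Reduce coefficients mod 16: 3·t ≡ 11 (mod 16).
    The inverse of 3 mod 16 is 11 (since 3·11 = 33 = 2·16 + 1), so t ≡ 11·11 = 121 ≡ 9 (mod 16).
    Then x = 149 + 323·9 = 3056, valid modulo lcm(323, 16) = 5168: x ≡ 3056 (mod 5168).
  Combine with x ≡ 2 (mod 9); new modulus lcm = 46512.
    Write x = 3056 + 5168·t and substitute into x ≡ 2 (mod 9): 5168·t ≡ 2 − 3056 = -3054 (mod 9).
    Reduce coefficients mod 9: 2·t ≡ 6 (mod 9).
    The inverse of 2 mod 9 is 5 (since 2·5 = 10 = 1·9 + 1), so t ≡ 5·6 = 30 ≡ 3 (mod 9).
    Then x = 3056 + 5168·3 = 18560, valid modulo lcm(5168, 9) = 46512: x ≡ 18560 (mod 46512).
Verify against each original: 18560 mod 19 = 16, 18560 mod 17 = 13, 18560 mod 16 = 0, 18560 mod 9 = 2.

x ≡ 18560 (mod 46512).


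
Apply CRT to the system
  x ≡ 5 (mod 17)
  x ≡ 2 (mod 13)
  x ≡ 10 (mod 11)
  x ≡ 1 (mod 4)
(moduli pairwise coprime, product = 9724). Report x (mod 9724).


Product of moduli M = 17 · 13 · 11 · 4 = 9724.
Merge one congruence at a time:
  Start: x ≡ 5 (mod 17).
  Combine with x ≡ 2 (mod 13); new modulus lcm = 221.
    Write x = 5 + 17·t and substitute into x ≡ 2 (mod 13): 17·t ≡ 2 − 5 = -3 (mod 13).
    Reduce coefficients mod 13: 4·t ≡ 10 (mod 13).
    The inverse of 4 mod 13 is 10 (since 4·10 = 40 = 3·13 + 1), so t ≡ 10·10 = 100 ≡ 9 (mod 13).
    Then x = 5 + 17·9 = 158, valid modulo lcm(17, 13) = 221: x ≡ 158 (mod 221).
  Combine with x ≡ 10 (mod 11); new modulus lcm = 2431.
    Write x = 158 + 221·t and substitute into x ≡ 10 (mod 11): 221·t ≡ 10 − 158 = -148 (mod 11).
    Reduce coefficients mod 11: 1·t ≡ 6 (mod 11).
    So t ≡ 6 (mod 11).
    Then x = 158 + 221·6 = 1484, valid modulo lcm(221, 11) = 2431: x ≡ 1484 (mod 2431).
  Combine with x ≡ 1 (mod 4); new modulus lcm = 9724.
    Write x = 1484 + 2431·t and substitute into x ≡ 1 (mod 4): 2431·t ≡ 1 − 1484 = -1483 (mod 4).
    Reduce coefficients mod 4: 3·t ≡ 1 (mod 4).
    The inverse of 3 mod 4 is 3 (since 3·3 = 9 = 2·4 + 1), so t ≡ 3·1 = 3 ≡ 3 (mod 4).
    Then x = 1484 + 2431·3 = 8777, valid modulo lcm(2431, 4) = 9724: x ≡ 8777 (mod 9724).
Verify against each original: 8777 mod 17 = 5, 8777 mod 13 = 2, 8777 mod 11 = 10, 8777 mod 4 = 1.

x ≡ 8777 (mod 9724).


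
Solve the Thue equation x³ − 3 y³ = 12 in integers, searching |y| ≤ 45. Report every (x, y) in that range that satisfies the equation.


The equation is x³ - 3y³ = 12. For fixed y, x³ = 3·y³ + 12, so a solution requires the RHS to be a perfect cube.
Strategy: iterate y from -45 to 45, compute RHS = 3·y³ + 12, and check whether it is a (positive or negative) perfect cube.
Check small values of y:
  y = 0: RHS = 12 is not a perfect cube.
  y = 1: RHS = 15 is not a perfect cube.
  y = -1: RHS = 9 is not a perfect cube.
  y = 2: RHS = 36 is not a perfect cube.
  y = -2: RHS = -12 is not a perfect cube.
  y = 3: RHS = 93 is not a perfect cube.
  y = -3: RHS = -69 is not a perfect cube.
Continuing the search up to |y| = 45 finds no solutions either.
No (x, y) in the scanned range satisfies the equation.

No integer solutions with |y| ≤ 45.


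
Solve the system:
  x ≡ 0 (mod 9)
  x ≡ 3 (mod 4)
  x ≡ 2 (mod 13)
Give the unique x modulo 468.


Moduli 9, 4, 13 are pairwise coprime; by CRT there is a unique solution modulo M = 9 · 4 · 13 = 468.
Solve pairwise, accumulating the modulus:
  Start with x ≡ 0 (mod 9).
  Combine with x ≡ 3 (mod 4): since gcd(9, 4) = 1, we get a unique residue mod 36.
    Write x = 0 + 9·t and substitute into x ≡ 3 (mod 4): 9·t ≡ 3 − 0 = 3 (mod 4).
    Reduce coefficients mod 4: 1·t ≡ 3 (mod 4).
    So t ≡ 3 (mod 4).
    Then x = 0 + 9·3 = 27, valid modulo lcm(9, 4) = 36: x ≡ 27 (mod 36).
  Combine with x ≡ 2 (mod 13): since gcd(36, 13) = 1, we get a unique residue mod 468.
    Write x = 27 + 36·t and substitute into x ≡ 2 (mod 13): 36·t ≡ 2 − 27 = -25 (mod 13).
    Reduce coefficients mod 13: 10·t ≡ 1 (mod 13).
    The inverse of 10 mod 13 is 4 (since 10·4 = 40 = 3·13 + 1), so t ≡ 4·1 = 4 ≡ 4 (mod 13).
    Then x = 27 + 36·4 = 171, valid modulo lcm(36, 13) = 468: x ≡ 171 (mod 468).
Verify: 171 mod 9 = 0 ✓, 171 mod 4 = 3 ✓, 171 mod 13 = 2 ✓.

x ≡ 171 (mod 468).


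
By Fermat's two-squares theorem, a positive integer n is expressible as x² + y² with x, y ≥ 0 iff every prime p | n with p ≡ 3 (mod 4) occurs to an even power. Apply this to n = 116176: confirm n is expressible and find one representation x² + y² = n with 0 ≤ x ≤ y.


Step 1: Factor n = 116176 = 2^4 · 53 · 137.
Step 2: Check the mod-4 condition on each prime factor: 2 = 2 (special); 53 ≡ 1 (mod 4), exponent 1; 137 ≡ 1 (mod 4), exponent 1.
All primes ≡ 3 (mod 4) appear to even exponent (or don't appear), so by the two-squares theorem n IS expressible as a sum of two squares.
Step 3: Build a representation. Group n = k² · m with k = 4 and m = 53 · 137 = 7261 (a product of primes ≡ 1 (mod 4)); a representation of m scales to one of n via (k·x)² + (k·y)² = k²(x² + y²). Each prime p ≡ 1 (mod 4) is itself a sum of two squares; find a² by testing p − a² for a perfect square:
  53: 53 − 1² = 52, 53 − 2² = 49 = 7² ⇒ 53 = 2² + 7².
  137: 137 − 1² = 136, 137 − 2² = 133, 137 − 3² = 128, 137 − 4² = 121 = 11² ⇒ 137 = 4² + 11².
  Combine using the Brahmagupta–Fibonacci identity (a² + b²)(c² + d²) = (ac − bd)² + (ad + bc)² = (ac + bd)² + (ad − bc)²:
  53 · 137 = 7261: from (2² + 7²)(4² + 11²), take (2·4 − 7·11, 2·11 + 7·4) = (8 − 77, 22 + 28) = (-69, 50); dropping signs (only squares matter) gives (69, 50); check 69² + 50² = 4761 + 2500 = 7261 ✓.
  Scale by k = 4: (4·69, 4·50) = (276, 200).
Step 4: Order so x ≤ y and verify: 200² + 276² = 40000 + 76176 = 116176 = n. ✓

n = 116176 = 200² + 276² (one valid representation with x ≤ y).


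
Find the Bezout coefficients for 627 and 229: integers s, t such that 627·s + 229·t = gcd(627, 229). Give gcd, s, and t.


Euclidean algorithm on (627, 229) — divide until remainder is 0:
  627 = 2 · 229 + 169
  229 = 1 · 169 + 60
  169 = 2 · 60 + 49
  60 = 1 · 49 + 11
  49 = 4 · 11 + 5
  11 = 2 · 5 + 1
  5 = 5 · 1 + 0
gcd(627, 229) = 1.
Track Bezout coefficients alongside the remainders: start with r₀ = 627 = a·1 + b·0 (s = 1, t = 0) and r₁ = 229 = a·0 + b·1 (s = 0, t = 1); each new remainder r_{k+1} = r_{k-1} − q_k·r_k inherits s_{k+1} = s_{k-1} − q_k·s_k, t_{k+1} = t_{k-1} − q_k·t_k, so r_k = a·s_k + b·t_k at every step:
  q = 2: r = 169, s = 1 − 2·0 = 1, t = 0 − 2·1 = -2  (check: 627·1 + 229·(-2) = 169)
  q = 1: r = 60, s = 0 − 1·1 = -1, t = 1 − 1·(-2) = 3  (check: 627·(-1) + 229·3 = 60)
  q = 2: r = 49, s = 1 − 2·(-1) = 3, t = -2 − 2·3 = -8  (check: 627·3 + 229·(-8) = 49)
  q = 1: r = 11, s = -1 − 1·3 = -4, t = 3 − 1·(-8) = 11  (check: 627·(-4) + 229·11 = 11)
  q = 4: r = 5, s = 3 − 4·(-4) = 19, t = -8 − 4·11 = -52  (check: 627·19 + 229·(-52) = 5)
  q = 2: r = 1, s = -4 − 2·19 = -42, t = 11 − 2·(-52) = 115  (check: 627·(-42) + 229·115 = 1)
The row with r = 1 (the gcd) gives the Bezout coefficients s = -42, t = 115.
Result: 627 · (-42) + 229 · (115) = 1.

gcd(627, 229) = 1; s = -42, t = 115 (check: 627·(-42) + 229·115 = 1).


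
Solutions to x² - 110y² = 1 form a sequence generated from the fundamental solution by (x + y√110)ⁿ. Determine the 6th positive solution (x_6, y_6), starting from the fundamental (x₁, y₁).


Step 1: Find the fundamental solution (x₁, y₁) of x² - 110y² = 1.
  Expand √110 as a continued fraction. a₀ = ⌊√110⌋ = 10; iterate m_{k+1} = d_k·a_k − m_k, d_{k+1} = (110 − m_{k+1}²)/d_k, a_{k+1} = ⌊(a₀ + m_{k+1})/d_{k+1}⌋ (starting m₀ = 0, d₀ = 1), with convergents p_k = a_k·p_{k-1} + p_{k-2}, q_k = a_k·q_{k-1} + q_{k-2} (p₋₁ = 1, q₋₁ = 0):
  k = 0: a₀ = 10; p₀/q₀ = 10/1; p₀² − 110·q₀² = 100 − 110 = -10.
  k = 1: m = 10, d = 10, a = ⌊(10 + 10)/10⌋ = 2; p/q = (2·10 + 1)/(2·1 + 0) = 21/2; p² − 110·q² = 441 − 440 = 1.
  The first convergent with p² − 110·q² = 1 gives the fundamental solution (x₁, y₁) = (21, 2).
Step 2: Apply the recurrence (x_{n+1}, y_{n+1}) = (x₁x_n + 110y₁y_n, x₁y_n + y₁x_n) repeatedly.
  From (x_1, y_1) = (21, 2): x_2 = 21·21 + 110·2·2 = 881; y_2 = 21·2 + 2·21 = 84.
  From (x_2, y_2) = (881, 84): x_3 = 21·881 + 110·2·84 = 36981; y_3 = 21·84 + 2·881 = 3526.
  From (x_3, y_3) = (36981, 3526): x_4 = 21·36981 + 110·2·3526 = 1552321; y_4 = 21·3526 + 2·36981 = 148008.
  From (x_4, y_4) = (1552321, 148008): x_5 = 21·1552321 + 110·2·148008 = 65160501; y_5 = 21·148008 + 2·1552321 = 6212810.
  From (x_5, y_5) = (65160501, 6212810): x_6 = 21·65160501 + 110·2·6212810 = 2735188721; y_6 = 21·6212810 + 2·65160501 = 260790012.
Step 3: Verify x_6² - 110·y_6² = 7481257339485615841 - 7481257339485615840 = 1 (should be 1). ✓

(x_1, y_1) = (21, 2); (x_6, y_6) = (2735188721, 260790012).


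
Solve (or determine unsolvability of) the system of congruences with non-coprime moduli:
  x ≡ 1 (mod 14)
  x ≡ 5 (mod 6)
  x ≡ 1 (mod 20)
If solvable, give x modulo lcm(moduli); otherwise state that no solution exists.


Moduli 14, 6, 20 are not pairwise coprime, so CRT works modulo lcm(m_i) when all pairwise compatibility conditions hold.
Pairwise compatibility: gcd(m_i, m_j) must divide a_i - a_j for every pair.
Merge one congruence at a time:
  Start: x ≡ 1 (mod 14).
  Combine with x ≡ 5 (mod 6): gcd(14, 6) = 2; 5 - 1 = 4, which IS divisible by 2, so compatible.
    Write x = 1 + 14·t and substitute into x ≡ 5 (mod 6): 14·t ≡ 5 − 1 = 4 (mod 6).
    Divide the congruence (and modulus) by g = 2: 7·t ≡ 2 (mod 3).
    Reduce coefficients mod 3: 1·t ≡ 2 (mod 3).
    So t ≡ 2 (mod 3).
    Then x = 1 + 14·2 = 29, valid modulo lcm(14, 6) = 42: x ≡ 29 (mod 42).
  Combine with x ≡ 1 (mod 20): gcd(42, 20) = 2; 1 - 29 = -28, which IS divisible by 2, so compatible.
    Write x = 29 + 42·t and substitute into x ≡ 1 (mod 20): 42·t ≡ 1 − 29 = -28 (mod 20).
    Divide the congruence (and modulus) by g = 2: 21·t ≡ -14 (mod 10).
    Reduce coefficients mod 10: 1·t ≡ 6 (mod 10).
    So t ≡ 6 (mod 10).
    Then x = 29 + 42·6 = 281, valid modulo lcm(42, 20) = 420: x ≡ 281 (mod 420).
Verify: 281 mod 14 = 1, 281 mod 6 = 5, 281 mod 20 = 1.

x ≡ 281 (mod 420).


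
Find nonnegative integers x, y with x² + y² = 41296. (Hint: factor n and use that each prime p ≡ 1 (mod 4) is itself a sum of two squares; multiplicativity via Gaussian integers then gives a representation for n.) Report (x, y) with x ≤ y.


Step 1: Factor n = 41296 = 2^4 · 29 · 89.
Step 2: Check the mod-4 condition on each prime factor: 2 = 2 (special); 29 ≡ 1 (mod 4), exponent 1; 89 ≡ 1 (mod 4), exponent 1.
All primes ≡ 3 (mod 4) appear to even exponent (or don't appear), so by the two-squares theorem n IS expressible as a sum of two squares.
Step 3: Build a representation. Group n = k² · m with k = 4 and m = 29 · 89 = 2581 (a product of primes ≡ 1 (mod 4)); a representation of m scales to one of n via (k·x)² + (k·y)² = k²(x² + y²). Each prime p ≡ 1 (mod 4) is itself a sum of two squares; find a² by testing p − a² for a perfect square:
  29: 29 − 1² = 28, 29 − 2² = 25 = 5² ⇒ 29 = 2² + 5².
  89: 89 − 1² = 88, 89 − 2² = 85, 89 − 3² = 80, 89 − 4² = 73, 89 − 5² = 64 = 8² ⇒ 89 = 5² + 8².
  Combine using the Brahmagupta–Fibonacci identity (a² + b²)(c² + d²) = (ac − bd)² + (ad + bc)² = (ac + bd)² + (ad − bc)²:
  29 · 89 = 2581: from (2² + 5²)(5² + 8²), take (2·5 − 5·8, 2·8 + 5·5) = (10 − 40, 16 + 25) = (-30, 41); dropping signs (only squares matter) gives (30, 41); check 30² + 41² = 900 + 1681 = 2581 ✓.
  Scale by k = 4: (4·30, 4·41) = (120, 164).
Step 4: Order so x ≤ y and verify: 120² + 164² = 14400 + 26896 = 41296 = n. ✓

n = 41296 = 120² + 164² (one valid representation with x ≤ y).


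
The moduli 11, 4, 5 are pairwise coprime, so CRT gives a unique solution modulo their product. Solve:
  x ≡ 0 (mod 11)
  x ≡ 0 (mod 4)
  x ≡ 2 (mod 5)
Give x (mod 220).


Moduli 11, 4, 5 are pairwise coprime; by CRT there is a unique solution modulo M = 11 · 4 · 5 = 220.
Solve pairwise, accumulating the modulus:
  Start with x ≡ 0 (mod 11).
  Combine with x ≡ 0 (mod 4): since gcd(11, 4) = 1, we get a unique residue mod 44.
    Write x = 0 + 11·t and substitute into x ≡ 0 (mod 4): 11·t ≡ 0 − 0 = 0 (mod 4).
    Reduce coefficients mod 4: 3·t ≡ 0 (mod 4).
    The inverse of 3 mod 4 is 3 (since 3·3 = 9 = 2·4 + 1), so t ≡ 3·0 = 0 ≡ 0 (mod 4).
    Then x = 0 + 11·0 = 0, valid modulo lcm(11, 4) = 44: x ≡ 0 (mod 44).
  Combine with x ≡ 2 (mod 5): since gcd(44, 5) = 1, we get a unique residue mod 220.
    Write x = 0 + 44·t and substitute into x ≡ 2 (mod 5): 44·t ≡ 2 − 0 = 2 (mod 5).
    Reduce coefficients mod 5: 4·t ≡ 2 (mod 5).
    The inverse of 4 mod 5 is 4 (since 4·4 = 16 = 3·5 + 1), so t ≡ 4·2 = 8 ≡ 3 (mod 5).
    Then x = 0 + 44·3 = 132, valid modulo lcm(44, 5) = 220: x ≡ 132 (mod 220).
Verify: 132 mod 11 = 0 ✓, 132 mod 4 = 0 ✓, 132 mod 5 = 2 ✓.

x ≡ 132 (mod 220).


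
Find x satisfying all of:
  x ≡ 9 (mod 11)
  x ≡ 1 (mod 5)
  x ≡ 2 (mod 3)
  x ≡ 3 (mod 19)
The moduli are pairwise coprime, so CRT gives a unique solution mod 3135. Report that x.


Product of moduli M = 11 · 5 · 3 · 19 = 3135.
Merge one congruence at a time:
  Start: x ≡ 9 (mod 11).
  Combine with x ≡ 1 (mod 5); new modulus lcm = 55.
    Write x = 9 + 11·t and substitute into x ≡ 1 (mod 5): 11·t ≡ 1 − 9 = -8 (mod 5).
    Reduce coefficients mod 5: 1·t ≡ 2 (mod 5).
    So t ≡ 2 (mod 5).
    Then x = 9 + 11·2 = 31, valid modulo lcm(11, 5) = 55: x ≡ 31 (mod 55).
  Combine with x ≡ 2 (mod 3); new modulus lcm = 165.
    Write x = 31 + 55·t and substitute into x ≡ 2 (mod 3): 55·t ≡ 2 − 31 = -29 (mod 3).
    Reduce coefficients mod 3: 1·t ≡ 1 (mod 3).
    So t ≡ 1 (mod 3).
    Then x = 31 + 55·1 = 86, valid modulo lcm(55, 3) = 165: x ≡ 86 (mod 165).
  Combine with x ≡ 3 (mod 19); new modulus lcm = 3135.
    Write x = 86 + 165·t and substitute into x ≡ 3 (mod 19): 165·t ≡ 3 − 86 = -83 (mod 19).
    Reduce coefficients mod 19: 13·t ≡ 12 (mod 19).
    The inverse of 13 mod 19 is 3 (since 13·3 = 39 = 2·19 + 1), so t ≡ 3·12 = 36 ≡ 17 (mod 19).
    Then x = 86 + 165·17 = 2891, valid modulo lcm(165, 19) = 3135: x ≡ 2891 (mod 3135).
Verify against each original: 2891 mod 11 = 9, 2891 mod 5 = 1, 2891 mod 3 = 2, 2891 mod 19 = 3.

x ≡ 2891 (mod 3135).


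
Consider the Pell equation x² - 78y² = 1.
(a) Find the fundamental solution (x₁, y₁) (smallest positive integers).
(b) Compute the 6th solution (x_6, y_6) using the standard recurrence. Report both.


Step 1: Find the fundamental solution (x₁, y₁) of x² - 78y² = 1.
  Expand √78 as a continued fraction. a₀ = ⌊√78⌋ = 8; iterate m_{k+1} = d_k·a_k − m_k, d_{k+1} = (78 − m_{k+1}²)/d_k, a_{k+1} = ⌊(a₀ + m_{k+1})/d_{k+1}⌋ (starting m₀ = 0, d₀ = 1), with convergents p_k = a_k·p_{k-1} + p_{k-2}, q_k = a_k·q_{k-1} + q_{k-2} (p₋₁ = 1, q₋₁ = 0):
  k = 0: a₀ = 8; p₀/q₀ = 8/1; p₀² − 78·q₀² = 64 − 78 = -14.
  k = 1: m = 8, d = 14, a = ⌊(8 + 8)/14⌋ = 1; p/q = (1·8 + 1)/(1·1 + 0) = 9/1; p² − 78·q² = 81 − 78 = 3.
  k = 2: m = 6, d = 3, a = ⌊(8 + 6)/3⌋ = 4; p/q = (4·9 + 8)/(4·1 + 1) = 44/5; p² − 78·q² = 1936 − 1950 = -14.
  k = 3: m = 6, d = 14, a = ⌊(8 + 6)/14⌋ = 1; p/q = (1·44 + 9)/(1·5 + 1) = 53/6; p² − 78·q² = 2809 − 2808 = 1.
  The first convergent with p² − 78·q² = 1 gives the fundamental solution (x₁, y₁) = (53, 6).
Step 2: Apply the recurrence (x_{n+1}, y_{n+1}) = (x₁x_n + 78y₁y_n, x₁y_n + y₁x_n) repeatedly.
  From (x_1, y_1) = (53, 6): x_2 = 53·53 + 78·6·6 = 5617; y_2 = 53·6 + 6·53 = 636.
  From (x_2, y_2) = (5617, 636): x_3 = 53·5617 + 78·6·636 = 595349; y_3 = 53·636 + 6·5617 = 67410.
  From (x_3, y_3) = (595349, 67410): x_4 = 53·595349 + 78·6·67410 = 63101377; y_4 = 53·67410 + 6·595349 = 7144824.
  From (x_4, y_4) = (63101377, 7144824): x_5 = 53·63101377 + 78·6·7144824 = 6688150613; y_5 = 53·7144824 + 6·63101377 = 757283934.
  From (x_5, y_5) = (6688150613, 757283934): x_6 = 53·6688150613 + 78·6·757283934 = 708880863601; y_6 = 53·757283934 + 6·6688150613 = 80264952180.
Step 3: Verify x_6² - 78·y_6² = 502512078779699566687201 - 502512078779699566687200 = 1 (should be 1). ✓

(x_1, y_1) = (53, 6); (x_6, y_6) = (708880863601, 80264952180).


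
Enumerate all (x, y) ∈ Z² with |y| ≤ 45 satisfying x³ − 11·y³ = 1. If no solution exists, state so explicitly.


The equation is x³ - 11y³ = 1. For fixed y, x³ = 11·y³ + 1, so a solution requires the RHS to be a perfect cube.
Strategy: iterate y from -45 to 45, compute RHS = 11·y³ + 1, and check whether it is a (positive or negative) perfect cube.
Check small values of y:
  y = 0: RHS = 1 = (1)³ ⇒ x = 1 works.
  y = 1: RHS = 12 is not a perfect cube.
  y = -1: RHS = -10 is not a perfect cube.
  y = 2: RHS = 89 is not a perfect cube.
  y = -2: RHS = -87 is not a perfect cube.
  y = 3: RHS = 298 is not a perfect cube.
  y = -3: RHS = -296 is not a perfect cube.
Continuing the search up to |y| = 45 finds no further solutions beyond those listed.
Collected solutions: (1, 0).

Solutions (with |y| ≤ 45): (1, 0).


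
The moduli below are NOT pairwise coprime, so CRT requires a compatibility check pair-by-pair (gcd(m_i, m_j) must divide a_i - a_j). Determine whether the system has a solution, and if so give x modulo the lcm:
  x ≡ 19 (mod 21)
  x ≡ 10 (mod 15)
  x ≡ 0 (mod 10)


Moduli 21, 15, 10 are not pairwise coprime, so CRT works modulo lcm(m_i) when all pairwise compatibility conditions hold.
Pairwise compatibility: gcd(m_i, m_j) must divide a_i - a_j for every pair.
Merge one congruence at a time:
  Start: x ≡ 19 (mod 21).
  Combine with x ≡ 10 (mod 15): gcd(21, 15) = 3; 10 - 19 = -9, which IS divisible by 3, so compatible.
    Write x = 19 + 21·t and substitute into x ≡ 10 (mod 15): 21·t ≡ 10 − 19 = -9 (mod 15).
    Divide the congruence (and modulus) by g = 3: 7·t ≡ -3 (mod 5).
    Reduce coefficients mod 5: 2·t ≡ 2 (mod 5).
    The inverse of 2 mod 5 is 3 (since 2·3 = 6 = 1·5 + 1), so t ≡ 3·2 = 6 ≡ 1 (mod 5).
    Then x = 19 + 21·1 = 40, valid modulo lcm(21, 15) = 105: x ≡ 40 (mod 105).
  Combine with x ≡ 0 (mod 10): gcd(105, 10) = 5; 0 - 40 = -40, which IS divisible by 5, so compatible.
    Write x = 40 + 105·t and substitute into x ≡ 0 (mod 10): 105·t ≡ 0 − 40 = -40 (mod 10).
    Divide the congruence (and modulus) by g = 5: 21·t ≡ -8 (mod 2).
    Reduce coefficients mod 2: 1·t ≡ 0 (mod 2).
    So t ≡ 0 (mod 2).
    Then x = 40 + 105·0 = 40, valid modulo lcm(105, 10) = 210: x ≡ 40 (mod 210).
Verify: 40 mod 21 = 19, 40 mod 15 = 10, 40 mod 10 = 0.

x ≡ 40 (mod 210).
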